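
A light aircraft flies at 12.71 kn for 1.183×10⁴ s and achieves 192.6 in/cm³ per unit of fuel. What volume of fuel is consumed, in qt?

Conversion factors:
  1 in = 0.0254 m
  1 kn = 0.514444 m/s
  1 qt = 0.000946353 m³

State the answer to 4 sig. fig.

16.71 qt

12.71 kn → 6.53858 m/s
d = v × t = 6.53858 × 11830 = 77351.4 m
192.6 in/cm³ → 4.89204×10⁶ m/m³
V = d / (distance per unit fuel) = 77351.4 / 4.89204×10⁶ = 0.0158117 m³
In qt: 0.0158117 / 0.000946353 = 16.708 qt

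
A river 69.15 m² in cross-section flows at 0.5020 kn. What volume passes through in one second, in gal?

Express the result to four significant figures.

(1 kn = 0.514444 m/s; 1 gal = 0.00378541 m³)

0.5020 kn × 0.514444 = 0.258251 m/s
V = v × A × t = 0.258251 m/s × 69.15 m² × 1 s = 17.8581 m³
17.8581 m³ ÷ (0.00378541 m³/gal) = 4717.61 gal

4718 gal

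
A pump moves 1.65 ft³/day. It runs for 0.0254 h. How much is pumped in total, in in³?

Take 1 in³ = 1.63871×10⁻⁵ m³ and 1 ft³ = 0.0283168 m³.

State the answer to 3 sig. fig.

3.02 in³

1.65 ft³/day → 5.40772×10⁻⁷ m³/s
0.0254 h → 91.44 s
V = Q × t = 5.40772×10⁻⁷ × 91.44 = 4.94482×10⁻⁵ m³
In in³: 4.94482×10⁻⁵ / 1.63871×10⁻⁵ = 3.01751 in³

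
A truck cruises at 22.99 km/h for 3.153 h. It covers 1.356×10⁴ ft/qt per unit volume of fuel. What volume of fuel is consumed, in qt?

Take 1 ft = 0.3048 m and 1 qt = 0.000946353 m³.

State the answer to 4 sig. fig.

17.54 qt

22.99 km/h → 6.38611 m/s
3.153 h → 11350.8 s
d = v × t = 6.38611 × 11350.8 = 72487.5 m
1.356×10⁴ ft/qt → 4.36739×10⁶ m/m³
V = d / (distance per unit fuel) = 72487.5 / 4.36739×10⁶ = 0.0165974 m³
In qt: 0.0165974 / 0.000946353 = 17.5383 qt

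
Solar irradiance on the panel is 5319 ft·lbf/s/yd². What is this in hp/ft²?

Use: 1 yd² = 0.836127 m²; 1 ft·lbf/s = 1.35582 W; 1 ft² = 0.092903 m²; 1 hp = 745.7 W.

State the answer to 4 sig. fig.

1.075 hp/ft²

5319 ft·lbf/s/yd² × 1.35582 W/ft·lbf/s ÷ 0.836127 m²/yd² = 8625.01 W/m²
8625.01 W/m² ÷ 745.7 W/hp × 0.092903 m²/ft² = 1.07455 hp/ft²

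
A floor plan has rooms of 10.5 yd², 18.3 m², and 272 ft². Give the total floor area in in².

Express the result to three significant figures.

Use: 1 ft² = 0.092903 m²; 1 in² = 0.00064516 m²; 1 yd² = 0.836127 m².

10.5 yd² × 0.836127 → 8.77933 m²
18.3 m² (already m²)
272 ft² × 0.092903 → 25.2696 m²
Sum: 8.77933 + 18.3 + 25.2696 = 52.3489 m²
In in²: 52.3489 / 0.00064516 = 81141 in²

8.11×10⁴ in²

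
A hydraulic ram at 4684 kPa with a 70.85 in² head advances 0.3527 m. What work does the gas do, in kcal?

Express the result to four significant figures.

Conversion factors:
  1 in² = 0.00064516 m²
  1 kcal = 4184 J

4684 kPa → 4.684×10⁶ Pa
70.85 in² → 0.0457096 m²
F = P × A = 4.684×10⁶ × 0.0457096 = 214104 N
W = F × d = 214104 × 0.3527 = 75514.5 J
In kcal: 75514.5 / 4184 = 18.0484 kcal

18.05 kcal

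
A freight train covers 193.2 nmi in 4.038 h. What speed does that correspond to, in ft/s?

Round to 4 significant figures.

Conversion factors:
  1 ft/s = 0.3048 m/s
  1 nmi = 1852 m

193.2 nmi × 1852 → 357806 m
4.038 h × 3600 → 14536.8 s
v = d / t = 357806 m / 14536.8 s = 24.6138 m/s
24.6138 m/s ÷ (0.3048 m/s/ft/s) = 80.7539 ft/s

80.75 ft/s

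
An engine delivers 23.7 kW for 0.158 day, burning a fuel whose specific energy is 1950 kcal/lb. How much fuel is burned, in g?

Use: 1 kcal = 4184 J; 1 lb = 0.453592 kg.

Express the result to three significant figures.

23.7 kW → 23700 W
0.158 day → 13651.2 s
E = P × t = 23700 × 13651.2 = 3.23533×10⁸ J
1950 kcal/lb → 1.79871×10⁷ J/kg
m = E / e_s = 3.23533×10⁸ / 1.79871×10⁷ = 17.9869 kg
In g: 17.9869 / 0.001 = 17986.9 g

1.80×10⁴ g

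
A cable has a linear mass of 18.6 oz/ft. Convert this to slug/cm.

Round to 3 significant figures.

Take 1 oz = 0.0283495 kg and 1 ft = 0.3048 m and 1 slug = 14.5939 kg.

0.00119 slug/cm

18.6 oz/ft × 0.0283495 kg/oz ÷ 0.3048 m/ft = 1.72999 kg/m
1.72999 kg/m ÷ 14.5939 kg/slug × 0.01 m/cm = 0.00118542 slug/cm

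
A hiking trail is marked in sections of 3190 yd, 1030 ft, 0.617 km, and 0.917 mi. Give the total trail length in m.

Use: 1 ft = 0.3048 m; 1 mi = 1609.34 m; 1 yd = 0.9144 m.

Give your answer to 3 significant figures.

3190 yd × 0.9144 → 2916.94 m
1030 ft × 0.3048 → 313.944 m
0.617 km × 1000 → 617 m
0.917 mi × 1609.34 → 1475.76 m
Sum: 2916.94 + 313.944 + 617 + 1475.76 = 5323.64 m

5320 m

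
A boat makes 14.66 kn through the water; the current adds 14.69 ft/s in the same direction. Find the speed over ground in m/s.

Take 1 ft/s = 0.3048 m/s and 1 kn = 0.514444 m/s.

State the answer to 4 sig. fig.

12.02 m/s

14.66 kn × 0.514444 = 7.54175 m/s
14.69 ft/s × 0.3048 = 4.47751 m/s
Combined: 7.54175 + 4.47751 = 12.0193 m/s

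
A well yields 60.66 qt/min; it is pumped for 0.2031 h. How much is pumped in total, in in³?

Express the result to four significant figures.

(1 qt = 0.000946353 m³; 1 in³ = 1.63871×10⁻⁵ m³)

60.66 qt/min → 9.56763×10⁻⁴ m³/s
0.2031 h → 731.16 s
V = Q × t = 9.56763×10⁻⁴ × 731.16 = 0.699547 m³
In in³: 0.699547 / 1.63871×10⁻⁵ = 42688.9 in³

4.269×10⁴ in³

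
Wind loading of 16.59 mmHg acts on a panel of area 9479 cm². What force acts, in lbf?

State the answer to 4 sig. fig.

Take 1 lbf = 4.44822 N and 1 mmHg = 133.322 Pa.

471.3 lbf

16.59 mmHg × 133.322 → 2211.81 Pa
9479 cm² × 0.0001 → 0.9479 m²
F = P × A = 2211.81 Pa × 0.9479 m² = 2096.57 N
2096.57 N ÷ (4.44822 N/lbf) = 471.328 lbf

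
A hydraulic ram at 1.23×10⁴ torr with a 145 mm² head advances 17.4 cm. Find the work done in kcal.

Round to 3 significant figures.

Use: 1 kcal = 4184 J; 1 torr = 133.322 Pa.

0.00989 kcal

1.23×10⁴ torr → 1.63986×10⁶ Pa
145 mm² → 1.45×10⁻⁴ m²
F = P × A = 1.63986×10⁶ × 1.45×10⁻⁴ = 237.78 N
17.4 cm → 0.174 m
W = F × d = 237.78 × 0.174 = 41.3737 J
In kcal: 41.3737 / 4184 = 0.00988855 kcal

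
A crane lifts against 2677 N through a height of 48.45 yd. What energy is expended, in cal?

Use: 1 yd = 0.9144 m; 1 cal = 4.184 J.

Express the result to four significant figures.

48.45 yd × 0.9144 → 44.3027 m
W = F × d = 2677 N × 44.3027 m = 118598 J
118598 J ÷ (4.184 J/cal) = 28345.6 cal

2.835×10⁴ cal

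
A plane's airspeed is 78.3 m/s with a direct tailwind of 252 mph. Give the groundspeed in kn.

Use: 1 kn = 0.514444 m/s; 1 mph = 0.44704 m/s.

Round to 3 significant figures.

371 kn

78.3 m/s (already m/s)
252 mph × 0.44704 = 112.654 m/s
Sum: 78.3 + 112.654 = 190.954 m/s
In kn: 190.954 / 0.514444 = 371.185 kn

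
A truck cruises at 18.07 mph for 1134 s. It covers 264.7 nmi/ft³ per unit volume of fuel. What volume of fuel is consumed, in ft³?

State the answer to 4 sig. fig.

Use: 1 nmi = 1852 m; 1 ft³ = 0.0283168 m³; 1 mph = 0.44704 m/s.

18.07 mph → 8.07801 m/s
d = v × t = 8.07801 × 1134 = 9160.46 m
264.7 nmi/ft³ → 1.73121×10⁷ m/m³
V = d / (distance per unit fuel) = 9160.46 / 1.73121×10⁷ = 5.29136×10⁻⁴ m³
In ft³: 5.29136×10⁻⁴ / 0.0283168 = 0.0186863 ft³

0.01869 ft³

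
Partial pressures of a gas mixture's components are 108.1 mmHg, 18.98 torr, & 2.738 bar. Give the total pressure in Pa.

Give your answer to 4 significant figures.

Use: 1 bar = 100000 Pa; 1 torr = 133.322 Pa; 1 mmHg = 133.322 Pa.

108.1 mmHg × 133.322 → 14412.1 Pa
18.98 torr × 133.322 → 2530.45 Pa
2.738 bar × 100000 → 273800 Pa
Sum: 14412.1 + 2530.45 + 273800 = 290743 Pa

2.907×10⁵ Pa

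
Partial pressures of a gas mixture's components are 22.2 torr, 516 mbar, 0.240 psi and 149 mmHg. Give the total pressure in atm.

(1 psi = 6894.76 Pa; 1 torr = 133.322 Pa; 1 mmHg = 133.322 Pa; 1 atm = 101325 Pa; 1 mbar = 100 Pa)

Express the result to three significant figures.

0.751 atm

22.2 torr × 133.322 = 2959.75 Pa
516 mbar × 100 = 51600 Pa
0.240 psi × 6894.76 = 1654.74 Pa
149 mmHg × 133.322 = 19865 Pa
Sum: 2959.75 + 51600 + 1654.74 + 19865 = 76079.5 Pa
In atm: 76079.5 / 101325 = 0.750846 atm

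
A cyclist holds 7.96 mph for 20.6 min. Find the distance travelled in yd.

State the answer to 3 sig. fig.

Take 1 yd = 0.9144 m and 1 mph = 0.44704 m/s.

7.96 mph × 0.44704 = 3.55844 m/s
20.6 min × 60 = 1236 s
d = v × t = 3.55844 m/s × 1236 s = 4398.23 m
4398.23 m ÷ (0.9144 m/yd) = 4809.96 yd

4810 yd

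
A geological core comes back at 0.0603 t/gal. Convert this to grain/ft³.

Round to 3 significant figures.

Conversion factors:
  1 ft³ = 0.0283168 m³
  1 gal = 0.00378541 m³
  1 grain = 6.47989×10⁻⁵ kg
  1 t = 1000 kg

0.0603 t/gal × 1000 kg/t ÷ 0.00378541 m³/gal = 15929.6 kg/m³
15929.6 kg/m³ ÷ 6.47989×10⁻⁵ kg/grain × 0.0283168 m³/ft³ = 6.96116×10⁶ grain/ft³

6.96×10⁶ grain/ft³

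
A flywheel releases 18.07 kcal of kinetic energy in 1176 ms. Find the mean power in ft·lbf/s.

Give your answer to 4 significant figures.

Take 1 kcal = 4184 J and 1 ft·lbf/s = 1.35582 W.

18.07 kcal × 4184 → 75604.9 J
1176 ms × 0.001 → 1.176 s
P = E / t = 75604.9 J / 1.176 s = 64289.9 W
64289.9 W ÷ (1.35582 W/ft·lbf/s) = 47417.7 ft·lbf/s

4.742×10⁴ ft·lbf/s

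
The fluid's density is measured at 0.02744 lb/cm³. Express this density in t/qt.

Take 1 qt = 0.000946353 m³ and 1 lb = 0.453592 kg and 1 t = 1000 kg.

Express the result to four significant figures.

0.02744 lb/cm³ × 0.453592 kg/lb ÷ 10⁻⁶ m³/cm³ = 12446.6 kg/m³
12446.6 kg/m³ ÷ 1000 kg/t × 0.000946353 m³/qt = 0.0117789 t/qt

0.01178 t/qt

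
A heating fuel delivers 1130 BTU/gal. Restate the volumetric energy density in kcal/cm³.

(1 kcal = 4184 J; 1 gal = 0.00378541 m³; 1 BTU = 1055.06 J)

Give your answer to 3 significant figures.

1130 BTU/gal × 1055.06 J/BTU ÷ 0.00378541 m³/gal = 3.14951×10⁸ J/m³
3.14951×10⁸ J/m³ ÷ 4184 J/kcal × 10⁻⁶ m³/cm³ = 0.0752751 kcal/cm³

0.0753 kcal/cm³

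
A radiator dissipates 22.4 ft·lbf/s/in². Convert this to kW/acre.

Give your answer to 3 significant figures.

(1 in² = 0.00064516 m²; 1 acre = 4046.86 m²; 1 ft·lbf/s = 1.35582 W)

1.91×10⁵ kW/acre

22.4 ft·lbf/s/in² × 1.35582 W/ft·lbf/s ÷ 0.00064516 m²/in² = 47074.2 W/m²
47074.2 W/m² ÷ 1000 W/kW × 4046.86 m²/acre = 190503 kW/acre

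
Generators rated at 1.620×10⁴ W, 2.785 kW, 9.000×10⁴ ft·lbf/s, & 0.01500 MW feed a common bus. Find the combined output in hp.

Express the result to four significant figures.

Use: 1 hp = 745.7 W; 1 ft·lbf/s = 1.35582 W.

1.620×10⁴ W (already W)
2.785 kW × 1000 = 2785 W
9.000×10⁴ ft·lbf/s × 1.35582 = 122024 W
0.01500 MW × 1000000 = 15000 W
Total: 16200 + 2785 + 122024 + 15000 = 156009 W
In hp: 156009 / 745.7 = 209.211 hp

209.2 hp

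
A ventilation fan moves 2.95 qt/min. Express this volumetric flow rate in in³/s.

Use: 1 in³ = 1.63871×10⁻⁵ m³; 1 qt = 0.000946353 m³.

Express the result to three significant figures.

2.95 qt/min × 0.000946353 m³/qt ÷ 60 s/min = 4.6529×10⁻⁵ m³/s
4.6529×10⁻⁵ m³/s ÷ 1.63871×10⁻⁵ m³/in³ = 2.83937 in³/s

2.84 in³/s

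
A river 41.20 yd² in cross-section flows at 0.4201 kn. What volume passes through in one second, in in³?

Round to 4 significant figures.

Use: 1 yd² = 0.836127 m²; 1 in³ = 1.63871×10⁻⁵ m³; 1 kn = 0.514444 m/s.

0.4201 kn × 0.514444 = 0.216118 m/s
41.20 yd² × 0.836127 = 34.4484 m²
V = v × A × t = 0.216118 m/s × 34.4484 m² × 1 s = 7.44492 m³
7.44492 m³ ÷ (1.63871×10⁻⁵ m³/in³) = 454316 in³

4.543×10⁵ in³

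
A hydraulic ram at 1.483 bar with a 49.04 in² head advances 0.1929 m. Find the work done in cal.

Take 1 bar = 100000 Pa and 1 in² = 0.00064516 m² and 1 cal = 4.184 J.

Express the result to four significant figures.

1.483 bar → 148300 Pa
49.04 in² → 0.0316386 m²
F = P × A = 148300 × 0.0316386 = 4692 N
W = F × d = 4692 × 0.1929 = 905.087 J
In cal: 905.087 / 4.184 = 216.321 cal

216.3 cal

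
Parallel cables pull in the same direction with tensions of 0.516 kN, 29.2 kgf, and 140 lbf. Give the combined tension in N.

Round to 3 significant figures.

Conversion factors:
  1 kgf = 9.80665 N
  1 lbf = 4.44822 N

0.516 kN × 1000 → 516 N
29.2 kgf × 9.80665 → 286.354 N
140 lbf × 4.44822 → 622.751 N
Combined: 516 + 286.354 + 622.751 = 1425.1 N

1430 N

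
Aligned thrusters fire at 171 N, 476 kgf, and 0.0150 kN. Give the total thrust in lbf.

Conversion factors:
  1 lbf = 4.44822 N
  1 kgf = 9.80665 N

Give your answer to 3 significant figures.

171 N (already N)
476 kgf × 9.80665 = 4667.97 N
0.0150 kN × 1000 = 15 N
Total: 171 + 4667.97 + 15 = 4853.97 N
In lbf: 4853.97 / 4.44822 = 1091.22 lbf

1090 lbf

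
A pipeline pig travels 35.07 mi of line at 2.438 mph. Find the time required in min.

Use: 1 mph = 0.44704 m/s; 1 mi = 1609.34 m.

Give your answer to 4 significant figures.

35.07 mi × 1609.34 = 56439.6 m
2.438 mph × 0.44704 = 1.08988 m/s
t = d / v = 56439.6 m / 1.08988 m/s = 51785.2 s
51785.2 s ÷ (60 s/min) = 863.087 min

863.1 min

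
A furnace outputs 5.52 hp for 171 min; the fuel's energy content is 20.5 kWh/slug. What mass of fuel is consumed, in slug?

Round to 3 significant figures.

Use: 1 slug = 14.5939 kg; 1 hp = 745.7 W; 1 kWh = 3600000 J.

5.52 hp → 4116.26 W
171 min → 10260 s
E = P × t = 4116.26 × 10260 = 4.22328×10⁷ J
20.5 kWh/slug → 5.05691×10⁶ J/kg
m = E / e_s = 4.22328×10⁷ / 5.05691×10⁶ = 8.3515 kg
In slug: 8.3515 / 14.5939 = 0.57226 slug

0.572 slug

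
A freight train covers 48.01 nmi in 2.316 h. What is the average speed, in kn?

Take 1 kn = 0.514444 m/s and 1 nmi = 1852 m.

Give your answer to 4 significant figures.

48.01 nmi × 1852 → 88914.5 m
2.316 h × 3600 → 8337.6 s
v = d / t = 88914.5 m / 8337.6 s = 10.6643 m/s
10.6643 m/s ÷ (0.514444 m/s/kn) = 20.7298 kn

20.73 kn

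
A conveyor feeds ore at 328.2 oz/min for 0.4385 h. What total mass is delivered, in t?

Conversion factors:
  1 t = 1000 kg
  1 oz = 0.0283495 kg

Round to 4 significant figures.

328.2 oz/min → 0.155072 kg/s
0.4385 h → 1578.6 s
m = ṁ × t = 0.155072 × 1578.6 = 244.797 kg
In t: 244.797 / 1000 = 0.244797 t

0.2448 t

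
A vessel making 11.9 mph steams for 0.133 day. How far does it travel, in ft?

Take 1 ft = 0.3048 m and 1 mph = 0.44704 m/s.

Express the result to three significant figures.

11.9 mph × 0.44704 = 5.31978 m/s
0.133 day × 86400 = 11491.2 s
d = v × t = 5.31978 m/s × 11491.2 s = 61130.7 m
61130.7 m ÷ (0.3048 m/ft) = 200560 ft

2.01×10⁵ ft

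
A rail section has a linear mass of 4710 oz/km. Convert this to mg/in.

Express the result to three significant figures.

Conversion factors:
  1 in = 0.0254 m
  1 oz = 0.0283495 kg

3390 mg/in

4710 oz/km × 0.0283495 kg/oz ÷ 1000 m/km = 0.133526 kg/m
0.133526 kg/m ÷ 10⁻⁶ kg/mg × 0.0254 m/in = 3391.56 mg/in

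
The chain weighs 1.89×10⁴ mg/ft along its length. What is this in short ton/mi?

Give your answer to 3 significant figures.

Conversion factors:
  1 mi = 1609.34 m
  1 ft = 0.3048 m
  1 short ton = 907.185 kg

1.89×10⁴ mg/ft × 10⁻⁶ kg/mg ÷ 0.3048 m/ft = 0.0620079 kg/m
0.0620079 kg/m ÷ 907.185 kg/short ton × 1609.34 m/mi = 0.110002 short ton/mi

0.110 short ton/mi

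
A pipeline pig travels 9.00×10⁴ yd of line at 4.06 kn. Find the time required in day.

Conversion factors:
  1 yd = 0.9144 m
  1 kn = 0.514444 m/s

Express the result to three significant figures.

0.456 day

9.00×10⁴ yd × 0.9144 = 82296 m
4.06 kn × 0.514444 = 2.08864 m/s
t = d / v = 82296 m / 2.08864 m/s = 39401.7 s
39401.7 s ÷ (86400 s/day) = 0.456038 day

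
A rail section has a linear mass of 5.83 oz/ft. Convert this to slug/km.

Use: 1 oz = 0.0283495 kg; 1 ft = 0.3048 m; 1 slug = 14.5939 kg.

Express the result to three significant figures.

5.83 oz/ft × 0.0283495 kg/oz ÷ 0.3048 m/ft = 0.542249 kg/m
0.542249 kg/m ÷ 14.5939 kg/slug × 1000 m/km = 37.1559 slug/km

37.2 slug/km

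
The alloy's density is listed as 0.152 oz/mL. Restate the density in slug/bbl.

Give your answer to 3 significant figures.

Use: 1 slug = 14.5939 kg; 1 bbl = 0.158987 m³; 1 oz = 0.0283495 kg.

46.9 slug/bbl

0.152 oz/mL × 0.0283495 kg/oz ÷ 10⁻⁶ m³/mL = 4309.12 kg/m³
4309.12 kg/m³ ÷ 14.5939 kg/slug × 0.158987 m³/bbl = 46.9439 slug/bbl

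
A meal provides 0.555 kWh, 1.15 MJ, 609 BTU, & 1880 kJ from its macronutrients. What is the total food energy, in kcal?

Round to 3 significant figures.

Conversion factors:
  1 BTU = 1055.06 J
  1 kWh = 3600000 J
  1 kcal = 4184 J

1360 kcal

0.555 kWh × 3600000 → 1.998×10⁶ J
1.15 MJ × 1000000 → 1.15×10⁶ J
609 BTU × 1055.06 → 642532 J
1880 kJ × 1000 → 1.88×10⁶ J
Total: 1.998×10⁶ + 1.15×10⁶ + 642532 + 1.88×10⁶ = 5.67053×10⁶ J
In kcal: 5.67053×10⁶ / 4184 = 1355.29 kcal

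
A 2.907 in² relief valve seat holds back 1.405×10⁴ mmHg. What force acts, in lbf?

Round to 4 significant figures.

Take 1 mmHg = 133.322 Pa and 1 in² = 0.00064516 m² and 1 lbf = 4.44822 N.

789.8 lbf

1.405×10⁴ mmHg × 133.322 = 1.87317×10⁶ Pa
2.907 in² × 0.00064516 = 0.00187548 m²
F = P × A = 1.87317×10⁶ Pa × 0.00187548 m² = 3513.09 N
3513.09 N ÷ (4.44822 N/lbf) = 789.774 lbf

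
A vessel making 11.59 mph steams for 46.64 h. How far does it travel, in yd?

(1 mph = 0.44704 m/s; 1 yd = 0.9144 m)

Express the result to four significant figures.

11.59 mph × 0.44704 = 5.18119 m/s
46.64 h × 3600 = 167904 s
d = v × t = 5.18119 m/s × 167904 s = 869943 m
869943 m ÷ (0.9144 m/yd) = 951381 yd

9.514×10⁵ yd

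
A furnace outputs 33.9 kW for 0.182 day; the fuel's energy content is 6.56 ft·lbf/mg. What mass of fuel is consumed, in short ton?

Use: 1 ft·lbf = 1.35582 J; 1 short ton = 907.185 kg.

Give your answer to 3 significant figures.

0.0661 short ton

33.9 kW → 33900 W
0.182 day → 15724.8 s
E = P × t = 33900 × 15724.8 = 5.33071×10⁸ J
6.56 ft·lbf/mg → 8.89418×10⁶ J/kg
m = E / e_s = 5.33071×10⁸ / 8.89418×10⁶ = 59.9348 kg
In short ton: 59.9348 / 907.185 = 0.0660668 short ton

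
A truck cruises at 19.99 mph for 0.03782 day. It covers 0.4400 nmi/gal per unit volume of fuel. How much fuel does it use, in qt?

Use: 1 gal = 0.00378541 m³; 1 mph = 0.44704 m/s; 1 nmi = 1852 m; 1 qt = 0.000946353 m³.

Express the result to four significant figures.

19.99 mph → 8.93633 m/s
0.03782 day → 3267.65 s
d = v × t = 8.93633 × 3267.65 = 29200.8 m
0.4400 nmi/gal → 215269 m/m³
V = d / (distance per unit fuel) = 29200.8 / 215269 = 0.135648 m³
In qt: 0.135648 / 0.000946353 = 143.338 qt

143.3 qt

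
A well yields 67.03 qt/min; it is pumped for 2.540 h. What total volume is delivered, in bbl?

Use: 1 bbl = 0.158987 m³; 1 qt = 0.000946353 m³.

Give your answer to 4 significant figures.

67.03 qt/min → 0.00105723 m³/s
2.540 h → 9144 s
V = Q × t = 0.00105723 × 9144 = 9.66731 m³
In bbl: 9.66731 / 0.158987 = 60.8057 bbl

60.81 bbl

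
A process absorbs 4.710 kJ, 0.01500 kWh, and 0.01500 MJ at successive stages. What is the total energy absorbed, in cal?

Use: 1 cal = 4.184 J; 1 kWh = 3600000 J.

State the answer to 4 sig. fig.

4.710 kJ × 1000 = 4710 J
0.01500 kWh × 3600000 = 54000 J
0.01500 MJ × 1000000 = 15000 J
Sum: 4710 + 54000 + 15000 = 73710 J
In cal: 73710 / 4.184 = 17617.1 cal

1.762×10⁴ cal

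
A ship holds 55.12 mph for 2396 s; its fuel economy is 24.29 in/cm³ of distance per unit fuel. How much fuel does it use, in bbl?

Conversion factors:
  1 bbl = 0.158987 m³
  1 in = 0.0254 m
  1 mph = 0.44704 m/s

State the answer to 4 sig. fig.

55.12 mph → 24.6408 m/s
d = v × t = 24.6408 × 2396 = 59039.4 m
24.29 in/cm³ → 616966 m/m³
V = d / (distance per unit fuel) = 59039.4 / 616966 = 0.0956931 m³
In bbl: 0.0956931 / 0.158987 = 0.601893 bbl

0.6019 bbl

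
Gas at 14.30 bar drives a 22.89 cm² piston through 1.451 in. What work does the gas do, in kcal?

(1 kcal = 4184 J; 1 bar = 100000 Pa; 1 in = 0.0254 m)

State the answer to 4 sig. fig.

14.30 bar → 1.43×10⁶ Pa
22.89 cm² → 0.002289 m²
F = P × A = 1.43×10⁶ × 0.002289 = 3273.27 N
1.451 in → 0.0368554 m
W = F × d = 3273.27 × 0.0368554 = 120.638 J
In kcal: 120.638 / 4184 = 0.0288332 kcal

0.02883 kcal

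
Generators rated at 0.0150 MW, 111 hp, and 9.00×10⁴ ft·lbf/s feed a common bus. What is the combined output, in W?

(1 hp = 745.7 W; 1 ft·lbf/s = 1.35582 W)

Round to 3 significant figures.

0.0150 MW × 1000000 = 15000 W
111 hp × 745.7 = 82772.7 W
9.00×10⁴ ft·lbf/s × 1.35582 = 122024 W
Combined: 15000 + 82772.7 + 122024 = 219797 W

2.20×10⁵ W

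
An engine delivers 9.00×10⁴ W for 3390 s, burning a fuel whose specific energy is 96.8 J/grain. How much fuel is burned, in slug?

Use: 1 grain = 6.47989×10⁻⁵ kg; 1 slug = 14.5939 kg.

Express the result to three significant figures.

14.0 slug

E = P × t = 90000 × 3390 = 3.051×10⁸ J
96.8 J/grain → 1.49385×10⁶ J/kg
m = E / e_s = 3.051×10⁸ / 1.49385×10⁶ = 204.237 kg
In slug: 204.237 / 14.5939 = 13.9947 slug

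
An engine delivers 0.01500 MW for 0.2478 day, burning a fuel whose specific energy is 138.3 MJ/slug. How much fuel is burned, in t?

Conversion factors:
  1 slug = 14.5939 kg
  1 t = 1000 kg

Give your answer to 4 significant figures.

0.03389 t

0.01500 MW → 15000 W
0.2478 day → 21409.9 s
E = P × t = 15000 × 21409.9 = 3.21148×10⁸ J
138.3 MJ/slug → 9.47656×10⁶ J/kg
m = E / e_s = 3.21148×10⁸ / 9.47656×10⁶ = 33.8887 kg
In t: 33.8887 / 1000 = 0.0338887 t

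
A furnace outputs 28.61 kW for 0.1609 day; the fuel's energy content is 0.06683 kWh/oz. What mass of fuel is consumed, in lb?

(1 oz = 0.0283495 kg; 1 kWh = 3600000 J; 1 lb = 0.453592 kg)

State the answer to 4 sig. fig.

28.61 kW → 28610 W
0.1609 day → 13901.8 s
E = P × t = 28610 × 13901.8 = 3.9773×10⁸ J
0.06683 kWh/oz → 8.4865×10⁶ J/kg
m = E / e_s = 3.9773×10⁸ / 8.4865×10⁶ = 46.8662 kg
In lb: 46.8662 / 0.453592 = 103.322 lb

103.3 lb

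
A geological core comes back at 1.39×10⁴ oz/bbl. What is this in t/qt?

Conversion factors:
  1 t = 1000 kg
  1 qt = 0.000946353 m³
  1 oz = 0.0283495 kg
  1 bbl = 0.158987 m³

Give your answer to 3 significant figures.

1.39×10⁴ oz/bbl × 0.0283495 kg/oz ÷ 0.158987 m³/bbl = 2478.56 kg/m³
2478.56 kg/m³ ÷ 1000 kg/t × 0.000946353 m³/qt = 0.00234559 t/qt

0.00235 t/qt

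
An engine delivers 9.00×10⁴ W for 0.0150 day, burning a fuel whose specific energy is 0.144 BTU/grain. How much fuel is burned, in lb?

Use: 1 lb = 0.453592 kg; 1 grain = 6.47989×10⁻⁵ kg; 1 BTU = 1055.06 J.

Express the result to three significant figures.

0.0150 day → 1296 s
E = P × t = 90000 × 1296 = 1.1664×10⁸ J
0.144 BTU/grain → 2.34462×10⁶ J/kg
m = E / e_s = 1.1664×10⁸ / 2.34462×10⁶ = 49.7479 kg
In lb: 49.7479 / 0.453592 = 109.675 lb

110 lb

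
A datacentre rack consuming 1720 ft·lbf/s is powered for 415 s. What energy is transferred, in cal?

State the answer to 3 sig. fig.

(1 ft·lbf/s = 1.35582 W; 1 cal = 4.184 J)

2.31×10⁵ cal

1720 ft·lbf/s × 1.35582 = 2332.01 W
E = P × t = 2332.01 W × 415 s = 967784 J
967784 J ÷ (4.184 J/cal) = 231306 cal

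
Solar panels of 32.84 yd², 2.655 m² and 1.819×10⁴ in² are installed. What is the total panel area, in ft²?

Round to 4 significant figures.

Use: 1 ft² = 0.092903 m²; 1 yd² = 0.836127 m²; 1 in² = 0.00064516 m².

32.84 yd² × 0.836127 = 27.4584 m²
2.655 m² (already m²)
1.819×10⁴ in² × 0.00064516 = 11.7355 m²
Combined: 27.4584 + 2.655 + 11.7355 = 41.8489 m²
In ft²: 41.8489 / 0.092903 = 450.458 ft²

450.5 ft²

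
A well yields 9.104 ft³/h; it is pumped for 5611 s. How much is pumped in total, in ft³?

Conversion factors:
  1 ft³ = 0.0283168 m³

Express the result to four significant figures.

9.104 ft³/h → 7.161×10⁻⁵ m³/s
V = Q × t = 7.161×10⁻⁵ × 5611 = 0.401804 m³
In ft³: 0.401804 / 0.0283168 = 14.1896 ft³

14.19 ft³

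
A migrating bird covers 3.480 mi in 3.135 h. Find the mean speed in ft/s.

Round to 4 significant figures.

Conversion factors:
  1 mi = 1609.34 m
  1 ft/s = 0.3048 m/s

3.480 mi × 1609.34 = 5600.5 m
3.135 h × 3600 = 11286 s
v = d / t = 5600.5 m / 11286 s = 0.496234 m/s
0.496234 m/s ÷ (0.3048 m/s/ft/s) = 1.62806 ft/s

1.628 ft/s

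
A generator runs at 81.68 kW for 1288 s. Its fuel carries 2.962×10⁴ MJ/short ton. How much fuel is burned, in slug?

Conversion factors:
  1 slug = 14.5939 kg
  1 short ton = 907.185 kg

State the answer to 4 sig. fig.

0.2208 slug

81.68 kW → 81680 W
E = P × t = 81680 × 1288 = 1.05204×10⁸ J
2.962×10⁴ MJ/short ton → 3.26505×10⁷ J/kg
m = E / e_s = 1.05204×10⁸ / 3.26505×10⁷ = 3.22213 kg
In slug: 3.22213 / 14.5939 = 0.220786 slug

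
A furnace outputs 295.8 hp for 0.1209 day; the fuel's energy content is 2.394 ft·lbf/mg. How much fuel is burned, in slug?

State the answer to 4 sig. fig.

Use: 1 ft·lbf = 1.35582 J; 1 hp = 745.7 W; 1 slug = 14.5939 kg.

295.8 hp → 220578 W
0.1209 day → 10445.8 s
E = P × t = 220578 × 10445.8 = 2.30411×10⁹ J
2.394 ft·lbf/mg → 3.24583×10⁶ J/kg
m = E / e_s = 2.30411×10⁹ / 3.24583×10⁶ = 709.868 kg
In slug: 709.868 / 14.5939 = 48.6414 slug

48.64 slug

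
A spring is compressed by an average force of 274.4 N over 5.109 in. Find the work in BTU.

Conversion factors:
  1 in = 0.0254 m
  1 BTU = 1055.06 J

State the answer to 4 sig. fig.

0.03375 BTU

5.109 in × 0.0254 = 0.129769 m
W = F × d = 274.4 N × 0.129769 m = 35.6086 J
35.6086 J ÷ (1055.06 J/BTU) = 0.0337503 BTU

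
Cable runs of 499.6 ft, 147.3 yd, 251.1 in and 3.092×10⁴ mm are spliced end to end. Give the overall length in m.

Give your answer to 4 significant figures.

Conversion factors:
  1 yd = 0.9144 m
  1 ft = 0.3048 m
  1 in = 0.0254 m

324.3 m

499.6 ft × 0.3048 → 152.278 m
147.3 yd × 0.9144 → 134.691 m
251.1 in × 0.0254 → 6.37794 m
3.092×10⁴ mm × 0.001 → 30.92 m
Total: 152.278 + 134.691 + 6.37794 + 30.92 = 324.267 m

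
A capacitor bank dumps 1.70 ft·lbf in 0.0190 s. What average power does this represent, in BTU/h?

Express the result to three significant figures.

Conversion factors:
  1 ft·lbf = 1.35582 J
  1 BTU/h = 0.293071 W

414 BTU/h

1.70 ft·lbf × 1.35582 = 2.30489 J
P = E / t = 2.30489 J / 0.019 s = 121.31 W
121.31 W ÷ (0.293071 W/BTU/h) = 413.927 BTU/h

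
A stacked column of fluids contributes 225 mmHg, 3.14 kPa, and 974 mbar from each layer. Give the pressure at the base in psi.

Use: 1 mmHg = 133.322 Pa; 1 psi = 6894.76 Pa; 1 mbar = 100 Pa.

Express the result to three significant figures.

18.9 psi

225 mmHg × 133.322 = 29997.4 Pa
3.14 kPa × 1000 = 3140 Pa
974 mbar × 100 = 97400 Pa
Sum: 29997.4 + 3140 + 97400 = 130537 Pa
In psi: 130537 / 6894.76 = 18.9328 psi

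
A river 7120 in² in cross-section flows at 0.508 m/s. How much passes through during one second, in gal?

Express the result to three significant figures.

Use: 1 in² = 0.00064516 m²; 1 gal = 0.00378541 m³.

7120 in² × 0.00064516 = 4.59354 m²
V = v × A × t = 0.508 m/s × 4.59354 m² × 1 s = 2.33352 m³
2.33352 m³ ÷ (0.00378541 m³/gal) = 616.451 gal

616 gal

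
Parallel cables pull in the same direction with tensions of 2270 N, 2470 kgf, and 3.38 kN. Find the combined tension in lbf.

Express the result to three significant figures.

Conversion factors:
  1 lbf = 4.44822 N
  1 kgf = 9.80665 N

2270 N (already N)
2470 kgf × 9.80665 = 24222.4 N
3.38 kN × 1000 = 3380 N
Total: 2270 + 24222.4 + 3380 = 29872.4 N
In lbf: 29872.4 / 4.44822 = 6715.59 lbf

6720 lbf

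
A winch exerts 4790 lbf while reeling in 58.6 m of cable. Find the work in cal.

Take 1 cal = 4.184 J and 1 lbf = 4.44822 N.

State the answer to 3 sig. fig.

4790 lbf × 4.44822 = 21307 N
W = F × d = 21307 N × 58.6 m = 1.24859×10⁶ J
1.24859×10⁶ J ÷ (4.184 J/cal) = 298420 cal

2.98×10⁵ cal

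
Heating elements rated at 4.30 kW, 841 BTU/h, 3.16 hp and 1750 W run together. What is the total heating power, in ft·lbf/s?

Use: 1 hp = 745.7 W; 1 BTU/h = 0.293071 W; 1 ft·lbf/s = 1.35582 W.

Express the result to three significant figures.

6380 ft·lbf/s

4.30 kW × 1000 = 4300 W
841 BTU/h × 0.293071 = 246.473 W
3.16 hp × 745.7 = 2356.41 W
1750 W (already W)
Sum: 4300 + 246.473 + 2356.41 + 1750 = 8652.88 W
In ft·lbf/s: 8652.88 / 1.35582 = 6382.03 ft·lbf/s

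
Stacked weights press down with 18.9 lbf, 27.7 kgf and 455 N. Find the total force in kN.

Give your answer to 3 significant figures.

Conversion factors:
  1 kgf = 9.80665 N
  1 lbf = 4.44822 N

0.811 kN

18.9 lbf × 4.44822 → 84.0714 N
27.7 kgf × 9.80665 → 271.644 N
455 N (already N)
Sum: 84.0714 + 271.644 + 455 = 810.715 N
In kN: 810.715 / 1000 = 0.810715 kN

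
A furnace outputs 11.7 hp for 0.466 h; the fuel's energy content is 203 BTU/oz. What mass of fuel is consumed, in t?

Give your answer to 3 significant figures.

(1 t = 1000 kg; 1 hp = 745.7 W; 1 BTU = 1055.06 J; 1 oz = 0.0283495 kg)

0.00194 t

11.7 hp → 8724.69 W
0.466 h → 1677.6 s
E = P × t = 8724.69 × 1677.6 = 1.46365×10⁷ J
203 BTU/oz → 7.55488×10⁶ J/kg
m = E / e_s = 1.46365×10⁷ / 7.55488×10⁶ = 1.93736 kg
In t: 1.93736 / 1000 = 0.00193736 t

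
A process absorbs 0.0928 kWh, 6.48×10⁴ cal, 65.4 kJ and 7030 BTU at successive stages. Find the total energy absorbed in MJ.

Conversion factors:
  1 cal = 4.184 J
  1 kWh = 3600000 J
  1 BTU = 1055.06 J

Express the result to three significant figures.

8.09 MJ

0.0928 kWh × 3600000 = 334080 J
6.48×10⁴ cal × 4.184 = 271123 J
65.4 kJ × 1000 = 65400 J
7030 BTU × 1055.06 = 7.41707×10⁶ J
Sum: 334080 + 271123 + 65400 + 7.41707×10⁶ = 8.08767×10⁶ J
In MJ: 8.08767×10⁶ / 1000000 = 8.08767 MJ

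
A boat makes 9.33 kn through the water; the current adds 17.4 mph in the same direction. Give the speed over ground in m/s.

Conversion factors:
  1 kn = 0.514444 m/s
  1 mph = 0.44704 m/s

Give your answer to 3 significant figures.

12.6 m/s

9.33 kn × 0.514444 = 4.79976 m/s
17.4 mph × 0.44704 = 7.7785 m/s
Total: 4.79976 + 7.7785 = 12.5783 m/s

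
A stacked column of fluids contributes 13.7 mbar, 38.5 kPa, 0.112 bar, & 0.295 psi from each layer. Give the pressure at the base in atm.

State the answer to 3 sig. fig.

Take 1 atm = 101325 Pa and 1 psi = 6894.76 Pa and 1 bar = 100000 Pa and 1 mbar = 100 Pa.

13.7 mbar × 100 → 1370 Pa
38.5 kPa × 1000 → 38500 Pa
0.112 bar × 100000 → 11200 Pa
0.295 psi × 6894.76 → 2033.95 Pa
Total: 1370 + 38500 + 11200 + 2033.95 = 53104 Pa
In atm: 53104 / 101325 = 0.524096 atm

0.524 atm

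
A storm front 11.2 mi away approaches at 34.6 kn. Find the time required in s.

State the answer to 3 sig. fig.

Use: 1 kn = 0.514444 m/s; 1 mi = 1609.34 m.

1010 s

11.2 mi × 1609.34 → 18024.6 m
34.6 kn × 0.514444 → 17.7998 m/s
t = d / v = 18024.6 m / 17.7998 m/s = 1012.63 s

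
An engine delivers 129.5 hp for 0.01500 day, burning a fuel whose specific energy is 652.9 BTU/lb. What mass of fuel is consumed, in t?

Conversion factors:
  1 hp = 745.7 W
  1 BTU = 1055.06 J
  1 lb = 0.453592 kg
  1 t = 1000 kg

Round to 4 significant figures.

129.5 hp → 96568.2 W
0.01500 day → 1296 s
E = P × t = 96568.2 × 1296 = 1.25152×10⁸ J
652.9 BTU/lb → 1.51865×10⁶ J/kg
m = E / e_s = 1.25152×10⁸ / 1.51865×10⁶ = 82.41 kg
In t: 82.41 / 1000 = 0.08241 t

0.08241 t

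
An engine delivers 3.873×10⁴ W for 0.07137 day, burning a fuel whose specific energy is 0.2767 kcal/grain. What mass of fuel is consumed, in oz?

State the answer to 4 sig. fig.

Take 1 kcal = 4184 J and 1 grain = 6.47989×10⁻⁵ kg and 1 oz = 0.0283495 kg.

0.07137 day → 6166.37 s
E = P × t = 38730 × 6166.37 = 2.38824×10⁸ J
0.2767 kcal/grain → 1.78662×10⁷ J/kg
m = E / e_s = 2.38824×10⁸ / 1.78662×10⁷ = 13.3674 kg
In oz: 13.3674 / 0.0283495 = 471.522 oz

471.5 oz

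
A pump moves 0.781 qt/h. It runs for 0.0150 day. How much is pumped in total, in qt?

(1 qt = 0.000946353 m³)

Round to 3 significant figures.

0.281 qt

0.781 qt/h → 2.05306×10⁻⁷ m³/s
0.0150 day → 1296 s
V = Q × t = 2.05306×10⁻⁷ × 1296 = 2.66077×10⁻⁴ m³
In qt: 2.66077×10⁻⁴ / 0.000946353 = 0.28116 qt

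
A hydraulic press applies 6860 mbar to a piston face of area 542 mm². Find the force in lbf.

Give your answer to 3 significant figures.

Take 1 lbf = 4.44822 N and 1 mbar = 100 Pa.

6860 mbar × 100 → 686000 Pa
542 mm² × 10⁻⁶ → 5.42×10⁻⁴ m²
F = P × A = 686000 Pa × 5.42×10⁻⁴ m² = 371.812 N
371.812 N ÷ (4.44822 N/lbf) = 83.5867 lbf

83.6 lbf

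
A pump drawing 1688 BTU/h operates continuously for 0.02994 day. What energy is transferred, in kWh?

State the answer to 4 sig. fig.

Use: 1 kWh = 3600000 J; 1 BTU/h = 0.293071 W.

0.3555 kWh

1688 BTU/h × 0.293071 → 494.704 W
0.02994 day × 86400 → 2586.82 s
E = P × t = 494.704 W × 2586.82 s = 1.27971×10⁶ J
1.27971×10⁶ J ÷ (3600000 J/kWh) = 0.355475 kWh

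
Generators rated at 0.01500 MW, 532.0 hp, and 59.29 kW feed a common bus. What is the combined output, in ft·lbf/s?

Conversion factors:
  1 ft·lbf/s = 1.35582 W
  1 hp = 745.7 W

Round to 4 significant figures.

0.01500 MW × 1000000 → 15000 W
532.0 hp × 745.7 → 396712 W
59.29 kW × 1000 → 59290 W
Total: 15000 + 396712 + 59290 = 471002 W
In ft·lbf/s: 471002 / 1.35582 = 347393 ft·lbf/s

3.474×10⁵ ft·lbf/s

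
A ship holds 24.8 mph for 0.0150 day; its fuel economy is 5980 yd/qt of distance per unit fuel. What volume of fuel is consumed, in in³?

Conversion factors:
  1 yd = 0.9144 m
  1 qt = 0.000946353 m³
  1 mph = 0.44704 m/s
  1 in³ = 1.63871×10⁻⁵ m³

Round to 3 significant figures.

24.8 mph → 11.0866 m/s
0.0150 day → 1296 s
d = v × t = 11.0866 × 1296 = 14368.2 m
5980 yd/qt → 5.77809×10⁶ m/m³
V = d / (distance per unit fuel) = 14368.2 / 5.77809×10⁶ = 0.00248667 m³
In in³: 0.00248667 / 1.63871×10⁻⁵ = 151.746 in³

152 in³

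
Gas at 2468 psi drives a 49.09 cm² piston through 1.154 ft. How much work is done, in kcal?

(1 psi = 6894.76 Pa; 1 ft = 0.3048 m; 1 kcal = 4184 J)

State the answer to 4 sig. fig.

2468 psi → 1.70163×10⁷ Pa
49.09 cm² → 0.004909 m²
F = P × A = 1.70163×10⁷ × 0.004909 = 83533 N
1.154 ft → 0.351739 m
W = F × d = 83533 × 0.351739 = 29381.8 J
In kcal: 29381.8 / 4184 = 7.02242 kcal

7.022 kcal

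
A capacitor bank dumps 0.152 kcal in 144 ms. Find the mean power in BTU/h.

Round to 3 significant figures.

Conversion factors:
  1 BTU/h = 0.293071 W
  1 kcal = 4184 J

1.51×10⁴ BTU/h

0.152 kcal × 4184 = 635.968 J
144 ms × 0.001 = 0.144 s
P = E / t = 635.968 J / 0.144 s = 4416.44 W
4416.44 W ÷ (0.293071 W/BTU/h) = 15069.5 BTU/h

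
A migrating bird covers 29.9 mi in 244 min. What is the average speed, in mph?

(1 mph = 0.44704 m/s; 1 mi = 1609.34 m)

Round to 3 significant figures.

7.35 mph

29.9 mi × 1609.34 = 48119.3 m
244 min × 60 = 14640 s
v = d / t = 48119.3 m / 14640 s = 3.28684 m/s
3.28684 m/s ÷ (0.44704 m/s/mph) = 7.35245 mph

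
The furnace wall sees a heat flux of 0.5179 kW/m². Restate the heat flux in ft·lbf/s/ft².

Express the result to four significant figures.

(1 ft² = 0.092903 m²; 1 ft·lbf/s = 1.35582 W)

35.49 ft·lbf/s/ft²

0.5179 kW/m² × 1000 W/kW = 517.9 W/m²
517.9 W/m² ÷ 1.35582 W/ft·lbf/s × 0.092903 m²/ft² = 35.4874 ft·lbf/s/ft²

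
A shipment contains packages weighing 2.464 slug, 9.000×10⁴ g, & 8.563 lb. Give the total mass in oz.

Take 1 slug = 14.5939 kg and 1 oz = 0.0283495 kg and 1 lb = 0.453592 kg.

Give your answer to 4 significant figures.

4580 oz

2.464 slug × 14.5939 → 35.9594 kg
9.000×10⁴ g × 0.001 → 90 kg
8.563 lb × 0.453592 → 3.88411 kg
Combined: 35.9594 + 90 + 3.88411 = 129.844 kg
In oz: 129.844 / 0.0283495 = 4580.12 oz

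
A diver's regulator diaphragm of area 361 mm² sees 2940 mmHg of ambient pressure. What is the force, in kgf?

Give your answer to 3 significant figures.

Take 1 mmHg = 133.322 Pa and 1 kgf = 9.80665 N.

2940 mmHg × 133.322 = 391967 Pa
361 mm² × 10⁻⁶ = 3.61×10⁻⁴ m²
F = P × A = 391967 Pa × 3.61×10⁻⁴ m² = 141.5 N
141.5 N ÷ (9.80665 N/kgf) = 14.429 kgf

14.4 kgf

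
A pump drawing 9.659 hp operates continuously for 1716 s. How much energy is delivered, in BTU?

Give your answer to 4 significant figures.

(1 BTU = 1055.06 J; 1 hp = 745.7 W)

9.659 hp × 745.7 → 7202.72 W
E = P × t = 7202.72 W × 1716 s = 1.23599×10⁷ J
1.23599×10⁷ J ÷ (1055.06 J/BTU) = 11714.9 BTU

1.171×10⁴ BTU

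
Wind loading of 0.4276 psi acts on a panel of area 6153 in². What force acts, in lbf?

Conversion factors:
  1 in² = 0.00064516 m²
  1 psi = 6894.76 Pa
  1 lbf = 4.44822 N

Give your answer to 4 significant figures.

2631 lbf

0.4276 psi × 6894.76 → 2948.2 Pa
6153 in² × 0.00064516 → 3.96967 m²
F = P × A = 2948.2 Pa × 3.96967 m² = 11703.4 N
11703.4 N ÷ (4.44822 N/lbf) = 2631.03 lbf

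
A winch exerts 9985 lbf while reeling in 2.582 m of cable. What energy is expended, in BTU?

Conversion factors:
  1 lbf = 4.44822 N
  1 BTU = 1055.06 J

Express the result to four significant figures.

108.7 BTU

9985 lbf × 4.44822 → 44415.5 N
W = F × d = 44415.5 N × 2.582 m = 114681 J
114681 J ÷ (1055.06 J/BTU) = 108.696 BTU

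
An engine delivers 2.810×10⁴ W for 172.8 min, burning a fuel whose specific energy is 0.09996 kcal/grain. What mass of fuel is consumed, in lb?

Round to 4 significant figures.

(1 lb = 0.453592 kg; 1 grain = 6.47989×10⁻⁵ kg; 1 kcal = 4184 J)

99.51 lb

172.8 min → 10368 s
E = P × t = 28100 × 10368 = 2.91341×10⁸ J
0.09996 kcal/grain → 6.45432×10⁶ J/kg
m = E / e_s = 2.91341×10⁸ / 6.45432×10⁶ = 45.1389 kg
In lb: 45.1389 / 0.453592 = 99.5143 lb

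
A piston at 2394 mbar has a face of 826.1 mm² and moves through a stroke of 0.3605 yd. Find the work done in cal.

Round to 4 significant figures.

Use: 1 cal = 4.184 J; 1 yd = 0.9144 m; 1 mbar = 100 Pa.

15.58 cal

2394 mbar → 239400 Pa
826.1 mm² → 8.261×10⁻⁴ m²
F = P × A = 239400 × 8.261×10⁻⁴ = 197.768 N
0.3605 yd → 0.329641 m
W = F × d = 197.768 × 0.329641 = 65.1924 J
In cal: 65.1924 / 4.184 = 15.5814 cal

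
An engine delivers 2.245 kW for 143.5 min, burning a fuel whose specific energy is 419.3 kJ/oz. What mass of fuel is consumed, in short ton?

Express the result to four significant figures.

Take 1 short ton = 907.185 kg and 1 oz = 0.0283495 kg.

0.001441 short ton

2.245 kW → 2245 W
143.5 min → 8610 s
E = P × t = 2245 × 8610 = 1.93294×10⁷ J
419.3 kJ/oz → 1.47904×10⁷ J/kg
m = E / e_s = 1.93294×10⁷ / 1.47904×10⁷ = 1.30689 kg
In short ton: 1.30689 / 907.185 = 0.0014406 short ton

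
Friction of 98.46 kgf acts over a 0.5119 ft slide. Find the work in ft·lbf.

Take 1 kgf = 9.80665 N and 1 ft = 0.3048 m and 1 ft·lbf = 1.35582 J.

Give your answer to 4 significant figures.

111.1 ft·lbf

98.46 kgf × 9.80665 → 965.563 N
0.5119 ft × 0.3048 → 0.156027 m
W = F × d = 965.563 N × 0.156027 m = 150.654 J
150.654 J ÷ (1.35582 J/ft·lbf) = 111.117 ft·lbf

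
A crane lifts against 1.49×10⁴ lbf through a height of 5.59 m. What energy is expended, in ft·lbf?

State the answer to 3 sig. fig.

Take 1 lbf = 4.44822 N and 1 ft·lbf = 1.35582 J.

1.49×10⁴ lbf × 4.44822 = 66278.5 N
W = F × d = 66278.5 N × 5.59 m = 370497 J
370497 J ÷ (1.35582 J/ft·lbf) = 273264 ft·lbf

2.73×10⁵ ft·lbf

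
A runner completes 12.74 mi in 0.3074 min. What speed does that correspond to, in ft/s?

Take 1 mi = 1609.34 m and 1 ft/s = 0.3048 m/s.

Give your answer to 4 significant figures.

3647 ft/s

12.74 mi × 1609.34 → 20503 m
0.3074 min × 60 → 18.444 s
v = d / t = 20503 m / 18.444 s = 1111.64 m/s
1111.64 m/s ÷ (0.3048 m/s/ft/s) = 3647.11 ft/s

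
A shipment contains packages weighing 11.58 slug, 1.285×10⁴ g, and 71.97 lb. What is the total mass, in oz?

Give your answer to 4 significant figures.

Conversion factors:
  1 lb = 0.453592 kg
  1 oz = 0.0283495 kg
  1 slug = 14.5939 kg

11.58 slug × 14.5939 = 168.997 kg
1.285×10⁴ g × 0.001 = 12.85 kg
71.97 lb × 0.453592 = 32.645 kg
Sum: 168.997 + 12.85 + 32.645 = 214.492 kg
In oz: 214.492 / 0.0283495 = 7565.99 oz

7566 oz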